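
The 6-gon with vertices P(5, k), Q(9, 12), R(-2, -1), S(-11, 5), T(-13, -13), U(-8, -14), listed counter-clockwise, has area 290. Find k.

The doubled signed area Σ (x_i y_{i+1} − x_{i+1} y_i) is linear in k.
With k=0 it equals 410; the coefficient of k is -17 (from the two edges through P).
So -17·k + 410 = 2·290 = 580 ⇒ k = -10.

-10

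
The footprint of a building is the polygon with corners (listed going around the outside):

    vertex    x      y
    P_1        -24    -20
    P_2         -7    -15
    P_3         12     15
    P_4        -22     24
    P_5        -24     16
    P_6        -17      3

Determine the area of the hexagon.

874.5

Apply the surveyor's formula: 2A = Σ (x_i·y_{i+1} − x_{i+1}·y_i), indices taken mod 6.
Cross-terms: 220, 75, 618, 224, 200, 412  ⇒  Σ = 1749
Area = |Σ|/2 = 874.5.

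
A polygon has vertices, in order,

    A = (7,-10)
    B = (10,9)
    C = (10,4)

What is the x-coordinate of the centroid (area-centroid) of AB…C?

Apply the surveyor's formula. First the cross-terms c_i = x_i·y_{i+1} − x_{i+1}·y_i:
  163, -50, -128  ⇒  2A = -15, A = -7.5.
Then Σ (x_i + x_{i+1})·c_i = -405, so x̄ = -405 / (6·(-7.5)) = 9.

9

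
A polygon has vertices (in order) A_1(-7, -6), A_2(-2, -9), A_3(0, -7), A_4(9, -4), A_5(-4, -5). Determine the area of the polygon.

Apply the surveyor's formula: 2A = Σ (x_i·y_{i+1} − x_{i+1}·y_i), indices taken mod 5.
A_1→A_2: (-7)(-9) − (-2)(-6) = 51
A_2→A_3: (-2)(-7) − (0)(-9) = 14
A_3→A_4: (0)(-4) − (9)(-7) = 63
A_4→A_5: (9)(-5) − (-4)(-4) = -61
A_5→A_1: (-4)(-6) − (-7)(-5) = -11
Σ = 56
Area = |Σ|/2 = 28.

28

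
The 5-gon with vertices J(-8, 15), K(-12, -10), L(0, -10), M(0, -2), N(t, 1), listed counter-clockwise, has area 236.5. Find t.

5

The doubled signed area Σ (x_i y_{i+1} − x_{i+1} y_i) is linear in t.
With t=0 it equals 388; the coefficient of t is 17 (from the two edges through N).
So 17·t + 388 = 2·236.5 = 473 ⇒ t = 5.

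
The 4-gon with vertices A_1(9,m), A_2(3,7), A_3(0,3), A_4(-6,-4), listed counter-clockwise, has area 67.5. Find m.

The doubled signed area Σ (x_i y_{i+1} − x_{i+1} y_i) is linear in m.
With m=0 it equals 126; the coefficient of m is -9 (from the two edges through A_1).
So -9·m + 126 = 2·67.5 = 135 ⇒ m = -1.

-1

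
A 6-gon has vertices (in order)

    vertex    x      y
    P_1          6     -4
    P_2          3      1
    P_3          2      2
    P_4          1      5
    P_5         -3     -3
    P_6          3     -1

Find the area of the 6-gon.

Apply the surveyor's formula: 2A = Σ (x_i·y_{i+1} − x_{i+1}·y_i), indices taken mod 6.
P_1→P_2: (6)(1) − (3)(-4) = 18
P_2→P_3: (3)(2) − (2)(1) = 4
P_3→P_4: (2)(5) − (1)(2) = 8
P_4→P_5: (1)(-3) − (-3)(5) = 12
P_5→P_6: (-3)(-1) − (3)(-3) = 12
P_6→P_1: (3)(-4) − (6)(-1) = -6
Σ = 48
Area = |Σ|/2 = 24.

24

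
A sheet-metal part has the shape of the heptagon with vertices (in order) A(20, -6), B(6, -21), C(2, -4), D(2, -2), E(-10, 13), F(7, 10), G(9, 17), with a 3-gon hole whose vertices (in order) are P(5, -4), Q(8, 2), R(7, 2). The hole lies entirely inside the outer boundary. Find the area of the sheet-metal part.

453

Outer boundary:
Apply Gauss's area formula: 2A = Σ (x_i·y_{i+1} − x_{i+1}·y_i), indices taken mod 7.
Σ = (-384) + (18) + (4) + (6) + (-191) + (29) + (-394) = -912
Area = |Σ|/2 = 456.
Hole:
Apply the surveyor's formula: 2A = Σ (x_i·y_{i+1} − x_{i+1}·y_i), indices taken mod 3.
Cross-terms: 42, 2, -38  ⇒  Σ = 6
Area = |Σ|/2 = 3.
Net area = 456 − 3 = 453.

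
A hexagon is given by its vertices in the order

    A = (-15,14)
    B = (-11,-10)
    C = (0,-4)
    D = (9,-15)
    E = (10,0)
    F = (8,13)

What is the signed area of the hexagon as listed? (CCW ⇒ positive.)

485.5

Apply the shoelace formula: 2A = Σ (x_i·y_{i+1} − x_{i+1}·y_i), indices taken mod 6.
Σ = (304) + (44) + (36) + (150) + (130) + (307) = 971
Signed area = Σ/2 = 485.5 (positive ⇒ counter-clockwise traversal).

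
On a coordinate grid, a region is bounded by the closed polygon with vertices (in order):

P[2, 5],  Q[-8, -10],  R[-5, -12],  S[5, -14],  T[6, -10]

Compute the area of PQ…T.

Apply the surveyor's formula: 2A = Σ (x_i·y_{i+1} − x_{i+1}·y_i), indices taken mod 5.
Cross-terms: 20, 46, 130, 34, 50  ⇒  Σ = 280
Area = |Σ|/2 = 140.

140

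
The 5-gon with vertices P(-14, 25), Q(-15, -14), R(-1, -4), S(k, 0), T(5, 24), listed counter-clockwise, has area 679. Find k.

10

The doubled signed area Σ (x_i y_{i+1} − x_{i+1} y_i) is linear in k.
With k=0 it equals 1078; the coefficient of k is 28 (from the two edges through S).
So 28·k + 1078 = 2·679 = 1358 ⇒ k = 10.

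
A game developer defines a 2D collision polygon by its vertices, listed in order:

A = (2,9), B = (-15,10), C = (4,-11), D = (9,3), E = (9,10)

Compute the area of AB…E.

Σ = (155) + (125) + (111) + (63) + (61) = 515
Area = |Σ|/2 = 257.5.

257.5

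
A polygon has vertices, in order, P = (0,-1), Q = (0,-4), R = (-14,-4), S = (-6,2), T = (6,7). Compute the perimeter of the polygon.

|PQ| = √((0)² + (-3)²) = √9 = 3
|QR| = √((-14)² + (0)²) = √196 = 14
|RS| = √((8)² + (6)²) = √100 = 10
|ST| = √((12)² + (5)²) = √169 = 13
|TP| = √((-6)² + (-8)²) = √100 = 10
Perimeter = 3 + 14 + 10 + 13 + 10 = 50.

50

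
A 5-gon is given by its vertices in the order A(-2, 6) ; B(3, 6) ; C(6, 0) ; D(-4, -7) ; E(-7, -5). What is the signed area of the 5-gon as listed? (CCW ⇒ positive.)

Apply the surveyor's formula: 2A = Σ (x_i·y_{i+1} − x_{i+1}·y_i), indices taken mod 5.
Σ = (-30) + (-36) + (-42) + (-29) + (-52) = -189
Signed area = Σ/2 = -94.5 (negative ⇒ clockwise traversal).

-94.5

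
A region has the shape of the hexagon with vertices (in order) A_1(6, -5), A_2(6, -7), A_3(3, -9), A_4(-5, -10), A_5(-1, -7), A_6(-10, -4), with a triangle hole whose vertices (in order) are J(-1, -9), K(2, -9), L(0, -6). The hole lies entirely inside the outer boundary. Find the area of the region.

Outer boundary:
Apply the shoelace (surveyor's) formula: 2A = Σ (x_i·y_{i+1} − x_{i+1}·y_i), indices taken mod 6.
Σ = (-12) + (-33) + (-75) + (25) + (-66) + (74) = -87
Area = |Σ|/2 = 43.5.
Hole:
Apply Gauss's area formula: 2A = Σ (x_i·y_{i+1} − x_{i+1}·y_i), indices taken mod 3.
Cross-terms: 27, -12, -6  ⇒  Σ = 9
Area = |Σ|/2 = 4.5.
Net area = 43.5 − 4.5 = 39.

39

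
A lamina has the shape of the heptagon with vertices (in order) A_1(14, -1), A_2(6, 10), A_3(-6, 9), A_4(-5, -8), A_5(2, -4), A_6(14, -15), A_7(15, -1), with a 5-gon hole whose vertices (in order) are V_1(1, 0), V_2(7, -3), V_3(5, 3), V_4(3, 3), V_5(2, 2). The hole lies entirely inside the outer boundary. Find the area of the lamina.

Outer boundary:
Apply the shoelace (surveyor's) formula: 2A = Σ (x_i·y_{i+1} − x_{i+1}·y_i), indices taken mod 7.
A_1→A_2: (14)(10) − (6)(-1) = 146
A_2→A_3: (6)(9) − (-6)(10) = 114
A_3→A_4: (-6)(-8) − (-5)(9) = 93
A_4→A_5: (-5)(-4) − (2)(-8) = 36
A_5→A_6: (2)(-15) − (14)(-4) = 26
A_6→A_7: (14)(-1) − (15)(-15) = 211
A_7→A_1: (15)(-1) − (14)(-1) = -1
Σ = 625
Area = |Σ|/2 = 312.5.
Hole:
Apply Gauss's area formula: 2A = Σ (x_i·y_{i+1} − x_{i+1}·y_i), indices taken mod 5.
Cross-terms: -3, 36, 6, 0, -2  ⇒  Σ = 37
Area = |Σ|/2 = 18.5.
Net area = 312.5 − 18.5 = 294.

294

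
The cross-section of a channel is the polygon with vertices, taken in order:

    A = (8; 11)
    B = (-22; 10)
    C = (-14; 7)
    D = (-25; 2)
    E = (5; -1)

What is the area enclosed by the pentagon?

Apply the shoelace (surveyor's) formula: 2A = Σ (x_i·y_{i+1} − x_{i+1}·y_i), indices taken mod 5.
Cross-terms: 322, -14, 147, 15, 63  ⇒  Σ = 533
Area = |Σ|/2 = 266.5.

266.5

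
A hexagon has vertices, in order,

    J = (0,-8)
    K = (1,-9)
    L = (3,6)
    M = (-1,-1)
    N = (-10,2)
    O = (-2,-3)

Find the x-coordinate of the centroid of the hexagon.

-27/41

Apply Gauss's area formula. First the cross-terms c_i = x_i·y_{i+1} − x_{i+1}·y_i:
  8, 33, 3, -12, 34, 16  ⇒  2A = 82, A = 41.
Then Σ (x_i + x_{i+1})·c_i = -162, so x̄ = -162 / (6·41) = -27/41.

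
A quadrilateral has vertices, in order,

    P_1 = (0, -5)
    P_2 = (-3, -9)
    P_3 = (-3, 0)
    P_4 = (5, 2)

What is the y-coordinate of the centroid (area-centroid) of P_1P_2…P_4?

Apply the surveyor's formula. First the cross-terms c_i = x_i·y_{i+1} − x_{i+1}·y_i:
  -15, -27, -6, -25  ⇒  2A = -73, A = -36.5.
Then Σ (y_i + y_{i+1})·c_i = 516, so ȳ = 516 / (6·(-36.5)) = -172/73.

-172/73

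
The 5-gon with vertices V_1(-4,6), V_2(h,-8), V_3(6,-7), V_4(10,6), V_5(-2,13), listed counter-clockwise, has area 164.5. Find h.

Write out the shoelace sum; only the two edges meeting at V_2 involve h:
2·Area = [((-4)·(-8) − h·6) + (h·(-7) − 6·(-8))] + 288
       = -13·h + 368 = 329
⇒ h = 3.

3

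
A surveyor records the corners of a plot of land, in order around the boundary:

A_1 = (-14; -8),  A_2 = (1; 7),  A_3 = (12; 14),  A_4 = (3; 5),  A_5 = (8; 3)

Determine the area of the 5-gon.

Apply the shoelace (surveyor's) formula: 2A = Σ (x_i·y_{i+1} − x_{i+1}·y_i), indices taken mod 5.
Σ = (-90) + (-70) + (18) + (-31) + (-22) = -195
Area = |Σ|/2 = 97.5.

97.5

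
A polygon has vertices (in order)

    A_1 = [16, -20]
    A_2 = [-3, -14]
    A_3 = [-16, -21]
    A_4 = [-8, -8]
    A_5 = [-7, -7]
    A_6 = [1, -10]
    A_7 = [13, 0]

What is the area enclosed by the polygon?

Σ = (-284) + (-161) + (-40) + (0) + (77) + (130) + (-260) = -538
Area = |Σ|/2 = 269.

269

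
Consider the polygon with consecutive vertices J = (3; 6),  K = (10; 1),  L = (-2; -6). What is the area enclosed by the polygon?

Apply the surveyor's formula: 2A = Σ (x_i·y_{i+1} − x_{i+1}·y_i), indices taken mod 3.
J→K: (3)(1) − (10)(6) = -57
K→L: (10)(-6) − (-2)(1) = -58
L→J: (-2)(6) − (3)(-6) = 6
Σ = -109
Area = |Σ|/2 = 54.5.

54.5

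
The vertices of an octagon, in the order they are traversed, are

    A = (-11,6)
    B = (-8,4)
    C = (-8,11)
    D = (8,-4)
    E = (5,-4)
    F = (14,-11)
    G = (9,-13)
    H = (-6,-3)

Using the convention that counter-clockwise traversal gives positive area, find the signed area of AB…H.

A→B: (-11)(4) − (-8)(6) = 4
B→C: (-8)(11) − (-8)(4) = -56
C→D: (-8)(-4) − (8)(11) = -56
D→E: (8)(-4) − (5)(-4) = -12
E→F: (5)(-11) − (14)(-4) = 1
F→G: (14)(-13) − (9)(-11) = -83
G→H: (9)(-3) − (-6)(-13) = -105
H→A: (-6)(6) − (-11)(-3) = -69
Σ = -376
Signed area = Σ/2 = -188 (negative ⇒ clockwise traversal).

-188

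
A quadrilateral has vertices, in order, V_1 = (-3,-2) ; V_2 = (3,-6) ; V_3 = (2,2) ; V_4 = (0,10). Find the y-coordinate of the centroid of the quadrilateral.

18/23

Apply Gauss's area formula. First the cross-terms c_i = x_i·y_{i+1} − x_{i+1}·y_i:
  24, 18, 20, 30  ⇒  2A = 92, A = 46.
Then Σ (y_i + y_{i+1})·c_i = 216, so ȳ = 216 / (6·46) = 18/23.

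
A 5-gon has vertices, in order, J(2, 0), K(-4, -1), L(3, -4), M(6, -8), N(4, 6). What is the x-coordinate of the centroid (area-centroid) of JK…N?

593/219

Apply the shoelace (surveyor's) formula. First the cross-terms c_i = x_i·y_{i+1} − x_{i+1}·y_i:
  -2, 19, 0, 68, -12  ⇒  2A = 73, A = 36.5.
Then Σ (x_i + x_{i+1})·c_i = 593, so x̄ = 593 / (6·36.5) = 593/219.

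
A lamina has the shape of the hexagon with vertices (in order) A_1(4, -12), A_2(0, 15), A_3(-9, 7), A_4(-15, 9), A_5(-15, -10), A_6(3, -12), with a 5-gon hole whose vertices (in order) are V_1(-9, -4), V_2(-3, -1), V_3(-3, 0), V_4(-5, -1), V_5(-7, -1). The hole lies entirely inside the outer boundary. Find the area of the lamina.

356

Outer boundary:
Σ = (60) + (135) + (24) + (285) + (210) + (12) = 726
Area = |Σ|/2 = 363.
Hole:
V_1→V_2: (-9)(-1) − (-3)(-4) = -3
V_2→V_3: (-3)(0) − (-3)(-1) = -3
V_3→V_4: (-3)(-1) − (-5)(0) = 3
V_4→V_5: (-5)(-1) − (-7)(-1) = -2
V_5→V_1: (-7)(-4) − (-9)(-1) = 19
Σ = 14
Area = |Σ|/2 = 7.
Net area = 363 − 7 = 356.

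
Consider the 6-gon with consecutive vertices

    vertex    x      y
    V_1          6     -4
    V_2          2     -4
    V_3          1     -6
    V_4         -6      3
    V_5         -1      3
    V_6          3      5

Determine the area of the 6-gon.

Apply the surveyor's formula: 2A = Σ (x_i·y_{i+1} − x_{i+1}·y_i), indices taken mod 6.
Σ = (-16) + (-8) + (-33) + (-15) + (-14) + (-42) = -128
Area = |Σ|/2 = 64.

64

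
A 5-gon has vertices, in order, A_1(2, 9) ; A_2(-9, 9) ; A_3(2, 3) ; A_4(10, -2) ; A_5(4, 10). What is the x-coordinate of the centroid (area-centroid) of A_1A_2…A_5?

Apply the surveyor's formula. First the cross-terms c_i = x_i·y_{i+1} − x_{i+1}·y_i:
  99, -45, -34, 108, 16  ⇒  2A = 144, A = 72.
Then Σ (x_i + x_{i+1})·c_i = 822, so x̄ = 822 / (6·72) = 137/72.

137/72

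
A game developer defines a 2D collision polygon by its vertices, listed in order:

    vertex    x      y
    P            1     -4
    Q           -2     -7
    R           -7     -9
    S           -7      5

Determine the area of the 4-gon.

Cross-terms: -15, -31, -98, 23  ⇒  Σ = -121
Area = |Σ|/2 = 60.5.

60.5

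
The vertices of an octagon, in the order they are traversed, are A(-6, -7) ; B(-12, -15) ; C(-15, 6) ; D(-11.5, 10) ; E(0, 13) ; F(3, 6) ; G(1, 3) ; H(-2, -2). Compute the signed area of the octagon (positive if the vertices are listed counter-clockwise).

-275.75

Σ = (6) + (-297) + (-81) + (-149.5) + (-39) + (3) + (4) + (2) = -551.5
Signed area = Σ/2 = -275.75 (negative ⇒ clockwise traversal).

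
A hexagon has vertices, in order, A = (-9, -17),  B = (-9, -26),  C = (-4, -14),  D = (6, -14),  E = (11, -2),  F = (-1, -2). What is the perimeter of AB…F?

|AB| = √((0)² + (-9)²) = √81 = 9
|BC| = √((5)² + (12)²) = √169 = 13
|CD| = √((10)² + (0)²) = √100 = 10
|DE| = √((5)² + (12)²) = √169 = 13
|EF| = √((-12)² + (0)²) = √144 = 12
|FA| = √((-8)² + (-15)²) = √289 = 17
Perimeter = 9 + 13 + 10 + 13 + 12 + 17 = 74.

74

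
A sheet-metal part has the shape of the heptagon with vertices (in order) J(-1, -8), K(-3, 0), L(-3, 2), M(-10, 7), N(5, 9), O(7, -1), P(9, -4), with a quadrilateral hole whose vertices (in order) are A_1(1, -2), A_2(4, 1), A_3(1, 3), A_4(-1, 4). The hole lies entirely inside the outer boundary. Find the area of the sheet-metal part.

147

Outer boundary:
Apply Gauss's area formula: 2A = Σ (x_i·y_{i+1} − x_{i+1}·y_i), indices taken mod 7.
Σ = (-24) + (-6) + (-1) + (-125) + (-68) + (-19) + (-76) = -319
Area = |Σ|/2 = 159.5.
Hole:
Σ = (9) + (11) + (7) + (-2) = 25
Area = |Σ|/2 = 12.5.
Net area = 159.5 − 12.5 = 147.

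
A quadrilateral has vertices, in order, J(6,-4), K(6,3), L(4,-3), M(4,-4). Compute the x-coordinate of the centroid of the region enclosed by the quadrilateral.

Apply Gauss's area formula. First the cross-terms c_i = x_i·y_{i+1} − x_{i+1}·y_i:
  42, -30, -4, 8  ⇒  2A = 16, A = 8.
Then Σ (x_i + x_{i+1})·c_i = 252, so x̄ = 252 / (6·8) = 5.25.

5.25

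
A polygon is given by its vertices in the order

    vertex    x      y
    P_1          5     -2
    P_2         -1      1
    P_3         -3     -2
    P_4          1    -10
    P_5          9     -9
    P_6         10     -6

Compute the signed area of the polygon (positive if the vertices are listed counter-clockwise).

Σ = (3) + (5) + (32) + (81) + (36) + (10) = 167
Signed area = Σ/2 = 83.5 (positive ⇒ counter-clockwise traversal).

83.5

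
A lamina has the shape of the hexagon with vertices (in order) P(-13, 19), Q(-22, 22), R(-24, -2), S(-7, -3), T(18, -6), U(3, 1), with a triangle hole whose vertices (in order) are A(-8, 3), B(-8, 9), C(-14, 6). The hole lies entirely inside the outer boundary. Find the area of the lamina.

464

Outer boundary:
Cross-terms: 132, 572, 58, 96, 36, 70  ⇒  Σ = 964
Area = |Σ|/2 = 482.
Hole:
A→B: (-8)(9) − (-8)(3) = -48
B→C: (-8)(6) − (-14)(9) = 78
C→A: (-14)(3) − (-8)(6) = 6
Σ = 36
Area = |Σ|/2 = 18.
Net area = 482 − 18 = 464.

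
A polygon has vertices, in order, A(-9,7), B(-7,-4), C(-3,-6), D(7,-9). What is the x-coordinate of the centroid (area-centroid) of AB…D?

-55/19

Apply Gauss's area formula. First the cross-terms c_i = x_i·y_{i+1} − x_{i+1}·y_i:
  85, 30, 69, -32  ⇒  2A = 152, A = 76.
Then Σ (x_i + x_{i+1})·c_i = -1320, so x̄ = -1320 / (6·76) = -55/19.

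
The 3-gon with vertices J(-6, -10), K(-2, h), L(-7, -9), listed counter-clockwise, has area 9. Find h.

Write out the shoelace sum; only the two edges meeting at K involve h:
2·Area = [((-6)·h − (-2)·(-10)) + ((-2)·(-9) − (-7)·h)] + 16
       = 1·h + 14 = 18
⇒ h = 4.

4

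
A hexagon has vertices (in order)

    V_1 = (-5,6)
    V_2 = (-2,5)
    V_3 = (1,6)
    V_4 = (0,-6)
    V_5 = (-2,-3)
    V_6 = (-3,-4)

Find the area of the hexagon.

Apply the surveyor's formula: 2A = Σ (x_i·y_{i+1} − x_{i+1}·y_i), indices taken mod 6.
Σ = (-13) + (-17) + (-6) + (-12) + (-1) + (-38) = -87
Area = |Σ|/2 = 43.5.

43.5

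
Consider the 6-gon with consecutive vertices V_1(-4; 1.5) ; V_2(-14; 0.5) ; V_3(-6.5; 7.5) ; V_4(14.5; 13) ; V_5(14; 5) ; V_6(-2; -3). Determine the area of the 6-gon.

V_1→V_2: (-4)(0.5) − (-14)(1.5) = 19
V_2→V_3: (-14)(7.5) − (-6.5)(0.5) = -101.75
V_3→V_4: (-6.5)(13) − (14.5)(7.5) = -193.25
V_4→V_5: (14.5)(5) − (14)(13) = -109.5
V_5→V_6: (14)(-3) − (-2)(5) = -32
V_6→V_1: (-2)(1.5) − (-4)(-3) = -15
Σ = -432.5
Area = |Σ|/2 = 216.25.

216.25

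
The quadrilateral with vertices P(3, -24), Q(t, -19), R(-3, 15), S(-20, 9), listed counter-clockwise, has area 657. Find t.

Write out the shoelace sum; only the two edges meeting at Q involve t:
2·Area = [(3·(-19) − t·(-24)) + (t·15 − (-3)·(-19))] + 726
       = 39·t + 612 = 1314
⇒ t = 18.

18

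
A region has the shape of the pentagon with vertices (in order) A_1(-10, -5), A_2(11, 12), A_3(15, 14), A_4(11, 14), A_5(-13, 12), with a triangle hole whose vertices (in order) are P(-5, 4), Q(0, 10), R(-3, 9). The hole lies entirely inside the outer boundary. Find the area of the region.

225.5

Outer boundary:
Σ = (-65) + (-26) + (56) + (314) + (185) = 464
Area = |Σ|/2 = 232.
Hole:
Σ = (-50) + (30) + (33) = 13
Area = |Σ|/2 = 6.5.
Net area = 232 − 6.5 = 225.5.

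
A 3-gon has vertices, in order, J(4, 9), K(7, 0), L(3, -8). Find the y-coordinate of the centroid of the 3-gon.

1/3

Apply the surveyor's formula. First the cross-terms c_i = x_i·y_{i+1} − x_{i+1}·y_i:
  -63, -56, 59  ⇒  2A = -60, A = -30.
Then Σ (y_i + y_{i+1})·c_i = -60, so ȳ = -60 / (6·(-30)) = 1/3.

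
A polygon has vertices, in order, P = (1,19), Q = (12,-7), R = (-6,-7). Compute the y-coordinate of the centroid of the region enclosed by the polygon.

5/3

Apply the shoelace formula. First the cross-terms c_i = x_i·y_{i+1} − x_{i+1}·y_i:
  -235, -126, -107  ⇒  2A = -468, A = -234.
Then Σ (y_i + y_{i+1})·c_i = -2340, so ȳ = -2340 / (6·(-234)) = 5/3.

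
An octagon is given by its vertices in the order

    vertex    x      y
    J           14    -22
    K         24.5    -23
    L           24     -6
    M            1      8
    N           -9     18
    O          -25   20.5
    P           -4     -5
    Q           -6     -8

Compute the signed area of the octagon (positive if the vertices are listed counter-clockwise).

Σ = (217) + (405) + (198) + (90) + (265.5) + (207) + (2) + (244) = 1628.5
Signed area = Σ/2 = 814.25 (positive ⇒ counter-clockwise traversal).

814.25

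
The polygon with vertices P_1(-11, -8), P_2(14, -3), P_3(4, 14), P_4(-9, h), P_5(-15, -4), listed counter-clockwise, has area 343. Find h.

Write out the shoelace sum; only the two edges meeting at P_4 involve h:
2·Area = [(4·h − (-9)·14) + ((-9)·(-4) − (-15)·h)] + 429
       = 19·h + 591 = 686
⇒ h = 5.

5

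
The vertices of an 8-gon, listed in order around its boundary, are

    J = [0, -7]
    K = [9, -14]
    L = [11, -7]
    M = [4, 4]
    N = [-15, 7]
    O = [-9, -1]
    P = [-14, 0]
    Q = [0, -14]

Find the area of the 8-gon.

287

Σ = (63) + (91) + (72) + (88) + (78) + (-14) + (196) + (0) = 574
Area = |Σ|/2 = 287.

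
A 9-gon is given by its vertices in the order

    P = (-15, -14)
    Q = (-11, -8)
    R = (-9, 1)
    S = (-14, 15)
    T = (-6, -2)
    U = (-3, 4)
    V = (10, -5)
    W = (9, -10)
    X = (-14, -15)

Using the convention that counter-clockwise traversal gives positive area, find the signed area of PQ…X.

-267

Apply Gauss's area formula: 2A = Σ (x_i·y_{i+1} − x_{i+1}·y_i), indices taken mod 9.
P→Q: (-15)(-8) − (-11)(-14) = -34
Q→R: (-11)(1) − (-9)(-8) = -83
R→S: (-9)(15) − (-14)(1) = -121
S→T: (-14)(-2) − (-6)(15) = 118
T→U: (-6)(4) − (-3)(-2) = -30
U→V: (-3)(-5) − (10)(4) = -25
V→W: (10)(-10) − (9)(-5) = -55
W→X: (9)(-15) − (-14)(-10) = -275
X→P: (-14)(-14) − (-15)(-15) = -29
Σ = -534
Signed area = Σ/2 = -267 (negative ⇒ clockwise traversal).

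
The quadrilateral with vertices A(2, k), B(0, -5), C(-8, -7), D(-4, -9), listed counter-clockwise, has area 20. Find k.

Write out the shoelace sum; only the two edges meeting at A involve k:
2·Area = [((-4)·k − 2·(-9)) + (2·(-5) − 0·k)] + 4
       = -4·k + 12 = 40
⇒ k = -7.

-7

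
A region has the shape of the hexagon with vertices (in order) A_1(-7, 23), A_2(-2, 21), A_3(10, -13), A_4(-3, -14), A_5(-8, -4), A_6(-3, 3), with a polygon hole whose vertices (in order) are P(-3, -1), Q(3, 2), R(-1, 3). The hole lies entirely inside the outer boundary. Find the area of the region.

315

Outer boundary:
Cross-terms: -101, -184, -179, -100, -36, -48  ⇒  Σ = -648
Area = |Σ|/2 = 324.
Hole:
Apply the surveyor's formula: 2A = Σ (x_i·y_{i+1} − x_{i+1}·y_i), indices taken mod 3.
Σ = (-3) + (11) + (10) = 18
Area = |Σ|/2 = 9.
Net area = 324 − 9 = 315.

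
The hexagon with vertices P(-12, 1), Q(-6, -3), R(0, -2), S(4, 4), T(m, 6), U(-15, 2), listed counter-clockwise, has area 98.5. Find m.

The doubled signed area Σ (x_i y_{i+1} − x_{i+1} y_i) is linear in m.
With m=0 it equals 185; the coefficient of m is -2 (from the two edges through T).
So -2·m + 185 = 2·98.5 = 197 ⇒ m = -6.

-6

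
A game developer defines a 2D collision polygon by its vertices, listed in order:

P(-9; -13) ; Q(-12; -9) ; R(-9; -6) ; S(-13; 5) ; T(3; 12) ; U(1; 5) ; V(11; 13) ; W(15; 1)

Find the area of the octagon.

Apply the shoelace (surveyor's) formula: 2A = Σ (x_i·y_{i+1} − x_{i+1}·y_i), indices taken mod 8.
Cross-terms: -75, -9, -123, -171, 3, -42, -184, -186  ⇒  Σ = -787
Area = |Σ|/2 = 393.5.

393.5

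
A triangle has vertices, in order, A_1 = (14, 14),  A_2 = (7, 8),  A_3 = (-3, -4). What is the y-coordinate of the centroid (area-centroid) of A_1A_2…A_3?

Apply Gauss's area formula. First the cross-terms c_i = x_i·y_{i+1} − x_{i+1}·y_i:
  14, -4, 14  ⇒  2A = 24, A = 12.
Then Σ (y_i + y_{i+1})·c_i = 432, so ȳ = 432 / (6·12) = 6.

6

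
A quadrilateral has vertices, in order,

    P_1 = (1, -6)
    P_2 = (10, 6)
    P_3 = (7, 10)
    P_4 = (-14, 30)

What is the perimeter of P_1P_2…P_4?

|P_1P_2| = √((9)² + (12)²) = √225 = 15
|P_2P_3| = √((-3)² + (4)²) = √25 = 5
|P_3P_4| = √((-21)² + (20)²) = √841 = 29
|P_4P_1| = √((15)² + (-36)²) = √1521 = 39
Perimeter = 15 + 5 + 29 + 39 = 88.

88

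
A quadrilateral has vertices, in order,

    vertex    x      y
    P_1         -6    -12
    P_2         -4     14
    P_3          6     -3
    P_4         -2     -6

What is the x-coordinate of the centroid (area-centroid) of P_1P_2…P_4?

-184/129

Apply the shoelace (surveyor's) formula. First the cross-terms c_i = x_i·y_{i+1} − x_{i+1}·y_i:
  -132, -72, -42, -12  ⇒  2A = -258, A = -129.
Then Σ (x_i + x_{i+1})·c_i = 1104, so x̄ = 1104 / (6·(-129)) = -184/129.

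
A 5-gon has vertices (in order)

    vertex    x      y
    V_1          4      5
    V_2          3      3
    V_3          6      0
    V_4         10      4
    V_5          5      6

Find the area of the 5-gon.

22

Σ = (-3) + (-18) + (24) + (40) + (1) = 44
Area = |Σ|/2 = 22.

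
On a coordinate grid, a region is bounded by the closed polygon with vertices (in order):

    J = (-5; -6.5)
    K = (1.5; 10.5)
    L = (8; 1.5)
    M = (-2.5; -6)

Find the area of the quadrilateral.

Apply Gauss's area formula: 2A = Σ (x_i·y_{i+1} − x_{i+1}·y_i), indices taken mod 4.
J→K: (-5)(10.5) − (1.5)(-6.5) = -42.75
K→L: (1.5)(1.5) − (8)(10.5) = -81.75
L→M: (8)(-6) − (-2.5)(1.5) = -44.25
M→J: (-2.5)(-6.5) − (-5)(-6) = -13.75
Σ = -182.5
Area = |Σ|/2 = 91.25.

91.25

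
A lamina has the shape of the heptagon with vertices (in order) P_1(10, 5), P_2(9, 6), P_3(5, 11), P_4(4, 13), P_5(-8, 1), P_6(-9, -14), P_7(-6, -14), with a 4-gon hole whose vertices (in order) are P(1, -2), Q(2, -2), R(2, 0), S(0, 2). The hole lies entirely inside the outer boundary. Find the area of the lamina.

Outer boundary:
Apply the surveyor's formula: 2A = Σ (x_i·y_{i+1} − x_{i+1}·y_i), indices taken mod 7.
Cross-terms: 15, 69, 21, 108, 121, 42, 110  ⇒  Σ = 486
Area = |Σ|/2 = 243.
Hole:
Apply Gauss's area formula: 2A = Σ (x_i·y_{i+1} − x_{i+1}·y_i), indices taken mod 4.
P→Q: (1)(-2) − (2)(-2) = 2
Q→R: (2)(0) − (2)(-2) = 4
R→S: (2)(2) − (0)(0) = 4
S→P: (0)(-2) − (1)(2) = -2
Σ = 8
Area = |Σ|/2 = 4.
Net area = 243 − 4 = 239.

239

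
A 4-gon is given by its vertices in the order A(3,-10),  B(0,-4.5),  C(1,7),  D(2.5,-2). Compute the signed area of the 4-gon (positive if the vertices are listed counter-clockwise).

Cross-terms: -13.5, 4.5, -19.5, -19  ⇒  Σ = -47.5
Signed area = Σ/2 = -23.75 (negative ⇒ clockwise traversal).

-23.75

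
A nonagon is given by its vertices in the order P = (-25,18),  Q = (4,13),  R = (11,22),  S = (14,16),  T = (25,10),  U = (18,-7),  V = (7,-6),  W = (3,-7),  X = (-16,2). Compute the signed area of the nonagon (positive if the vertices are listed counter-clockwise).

-816.5

Σ = (-397) + (-55) + (-132) + (-260) + (-355) + (-59) + (-31) + (-106) + (-238) = -1633
Signed area = Σ/2 = -816.5 (negative ⇒ clockwise traversal).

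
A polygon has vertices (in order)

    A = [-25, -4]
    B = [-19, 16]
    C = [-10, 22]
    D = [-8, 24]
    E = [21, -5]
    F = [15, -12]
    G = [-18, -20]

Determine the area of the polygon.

1191.5

Σ = (-476) + (-258) + (-64) + (-464) + (-177) + (-516) + (-428) = -2383
Area = |Σ|/2 = 1191.5.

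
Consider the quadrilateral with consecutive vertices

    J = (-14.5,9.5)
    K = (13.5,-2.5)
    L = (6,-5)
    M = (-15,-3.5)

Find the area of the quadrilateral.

Apply the shoelace formula: 2A = Σ (x_i·y_{i+1} − x_{i+1}·y_i), indices taken mod 4.
Σ = (-92) + (-52.5) + (-96) + (-193.25) = -433.75
Area = |Σ|/2 = 216.875.

216.875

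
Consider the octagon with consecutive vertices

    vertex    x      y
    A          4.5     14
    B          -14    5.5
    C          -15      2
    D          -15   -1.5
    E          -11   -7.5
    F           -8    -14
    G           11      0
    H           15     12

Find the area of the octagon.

Σ = (220.75) + (54.5) + (52.5) + (96) + (94) + (154) + (132) + (156) = 959.75
Area = |Σ|/2 = 479.875.

479.875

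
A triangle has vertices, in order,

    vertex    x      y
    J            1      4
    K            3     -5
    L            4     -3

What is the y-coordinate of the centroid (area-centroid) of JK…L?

Apply Gauss's area formula. First the cross-terms c_i = x_i·y_{i+1} − x_{i+1}·y_i:
  -17, 11, 19  ⇒  2A = 13, A = 6.5.
Then Σ (y_i + y_{i+1})·c_i = -52, so ȳ = -52 / (6·6.5) = -4/3.

-4/3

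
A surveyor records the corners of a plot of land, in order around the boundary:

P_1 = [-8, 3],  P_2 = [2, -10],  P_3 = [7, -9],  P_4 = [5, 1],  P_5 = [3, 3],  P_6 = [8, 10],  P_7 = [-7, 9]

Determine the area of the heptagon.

194.5

Apply the shoelace formula: 2A = Σ (x_i·y_{i+1} − x_{i+1}·y_i), indices taken mod 7.
Σ = (74) + (52) + (52) + (12) + (6) + (142) + (51) = 389
Area = |Σ|/2 = 194.5.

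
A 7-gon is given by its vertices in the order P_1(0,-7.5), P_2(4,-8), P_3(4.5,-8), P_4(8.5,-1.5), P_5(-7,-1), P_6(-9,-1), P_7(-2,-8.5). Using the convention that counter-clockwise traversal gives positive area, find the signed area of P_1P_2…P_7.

81.875

Apply the shoelace formula: 2A = Σ (x_i·y_{i+1} − x_{i+1}·y_i), indices taken mod 7.
Cross-terms: 30, 4, 61.25, -19, -2, 74.5, 15  ⇒  Σ = 163.75
Signed area = Σ/2 = 81.875 (positive ⇒ counter-clockwise traversal).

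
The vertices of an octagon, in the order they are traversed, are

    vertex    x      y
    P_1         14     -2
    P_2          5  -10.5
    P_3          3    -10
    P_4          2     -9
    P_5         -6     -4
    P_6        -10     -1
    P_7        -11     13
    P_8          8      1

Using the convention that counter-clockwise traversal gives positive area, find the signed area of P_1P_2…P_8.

-272.25

Apply the shoelace (surveyor's) formula: 2A = Σ (x_i·y_{i+1} − x_{i+1}·y_i), indices taken mod 8.
P_1→P_2: (14)(-10.5) − (5)(-2) = -137
P_2→P_3: (5)(-10) − (3)(-10.5) = -18.5
P_3→P_4: (3)(-9) − (2)(-10) = -7
P_4→P_5: (2)(-4) − (-6)(-9) = -62
P_5→P_6: (-6)(-1) − (-10)(-4) = -34
P_6→P_7: (-10)(13) − (-11)(-1) = -141
P_7→P_8: (-11)(1) − (8)(13) = -115
P_8→P_1: (8)(-2) − (14)(1) = -30
Σ = -544.5
Signed area = Σ/2 = -272.25 (negative ⇒ clockwise traversal).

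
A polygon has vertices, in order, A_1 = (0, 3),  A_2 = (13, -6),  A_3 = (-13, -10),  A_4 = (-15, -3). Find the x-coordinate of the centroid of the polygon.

-84/31

Apply the shoelace (surveyor's) formula. First the cross-terms c_i = x_i·y_{i+1} − x_{i+1}·y_i:
  -39, -208, -111, -45  ⇒  2A = -403, A = -201.5.
Then Σ (x_i + x_{i+1})·c_i = 3276, so x̄ = 3276 / (6·(-201.5)) = -84/31.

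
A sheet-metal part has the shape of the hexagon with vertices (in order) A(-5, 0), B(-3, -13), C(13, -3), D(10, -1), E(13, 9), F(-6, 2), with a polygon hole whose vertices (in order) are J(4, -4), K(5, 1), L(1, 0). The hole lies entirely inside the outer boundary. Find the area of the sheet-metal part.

Outer boundary:
A→B: (-5)(-13) − (-3)(0) = 65
B→C: (-3)(-3) − (13)(-13) = 178
C→D: (13)(-1) − (10)(-3) = 17
D→E: (10)(9) − (13)(-1) = 103
E→F: (13)(2) − (-6)(9) = 80
F→A: (-6)(0) − (-5)(2) = 10
Σ = 453
Area = |Σ|/2 = 226.5.
Hole:
Apply the shoelace (surveyor's) formula: 2A = Σ (x_i·y_{i+1} − x_{i+1}·y_i), indices taken mod 3.
J→K: (4)(1) − (5)(-4) = 24
K→L: (5)(0) − (1)(1) = -1
L→J: (1)(-4) − (4)(0) = -4
Σ = 19
Area = |Σ|/2 = 9.5.
Net area = 226.5 − 9.5 = 217.

217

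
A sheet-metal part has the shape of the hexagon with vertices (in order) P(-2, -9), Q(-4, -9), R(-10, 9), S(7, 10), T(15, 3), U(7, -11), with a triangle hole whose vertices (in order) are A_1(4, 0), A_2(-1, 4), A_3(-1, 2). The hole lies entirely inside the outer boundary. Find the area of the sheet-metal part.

348.5

Outer boundary:
P→Q: (-2)(-9) − (-4)(-9) = -18
Q→R: (-4)(9) − (-10)(-9) = -126
R→S: (-10)(10) − (7)(9) = -163
S→T: (7)(3) − (15)(10) = -129
T→U: (15)(-11) − (7)(3) = -186
U→P: (7)(-9) − (-2)(-11) = -85
Σ = -707
Area = |Σ|/2 = 353.5.
Hole:
Apply the shoelace (surveyor's) formula: 2A = Σ (x_i·y_{i+1} − x_{i+1}·y_i), indices taken mod 3.
Σ = (16) + (2) + (-8) = 10
Area = |Σ|/2 = 5.
Net area = 353.5 − 5 = 348.5.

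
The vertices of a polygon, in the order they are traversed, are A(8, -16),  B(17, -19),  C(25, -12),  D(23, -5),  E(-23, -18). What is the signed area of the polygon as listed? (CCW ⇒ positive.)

262.5

Σ = (120) + (271) + (151) + (-529) + (512) = 525
Signed area = Σ/2 = 262.5 (positive ⇒ counter-clockwise traversal).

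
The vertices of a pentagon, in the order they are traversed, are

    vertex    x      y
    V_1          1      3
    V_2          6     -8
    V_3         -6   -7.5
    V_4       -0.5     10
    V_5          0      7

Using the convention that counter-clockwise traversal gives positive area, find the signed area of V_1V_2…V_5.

Apply the shoelace formula: 2A = Σ (x_i·y_{i+1} − x_{i+1}·y_i), indices taken mod 5.
Σ = (-26) + (-93) + (-63.75) + (-3.5) + (-7) = -193.25
Signed area = Σ/2 = -96.625 (negative ⇒ clockwise traversal).

-96.625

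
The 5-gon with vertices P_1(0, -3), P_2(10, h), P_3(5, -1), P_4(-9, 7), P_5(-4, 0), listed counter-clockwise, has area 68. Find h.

Write out the shoelace sum; only the two edges meeting at P_2 involve h:
2·Area = [(0·h − 10·(-3)) + (10·(-1) − 5·h)] + 66
       = -5·h + 86 = 136
⇒ h = -10.

-10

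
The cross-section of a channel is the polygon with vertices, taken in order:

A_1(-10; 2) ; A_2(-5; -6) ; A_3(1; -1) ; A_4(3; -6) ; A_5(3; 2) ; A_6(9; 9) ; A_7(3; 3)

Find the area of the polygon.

73.5

Apply the surveyor's formula: 2A = Σ (x_i·y_{i+1} − x_{i+1}·y_i), indices taken mod 7.
Cross-terms: 70, 11, -3, 24, 9, 0, 36  ⇒  Σ = 147
Area = |Σ|/2 = 73.5.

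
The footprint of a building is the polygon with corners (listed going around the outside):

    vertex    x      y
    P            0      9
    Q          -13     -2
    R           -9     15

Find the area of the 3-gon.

88.5

Apply the shoelace formula: 2A = Σ (x_i·y_{i+1} − x_{i+1}·y_i), indices taken mod 3.
P→Q: (0)(-2) − (-13)(9) = 117
Q→R: (-13)(15) − (-9)(-2) = -213
R→P: (-9)(9) − (0)(15) = -81
Σ = -177
Area = |Σ|/2 = 88.5.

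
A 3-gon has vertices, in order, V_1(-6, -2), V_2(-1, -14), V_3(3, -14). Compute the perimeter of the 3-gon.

32

|V_1V_2| = √((5)² + (-12)²) = √169 = 13
|V_2V_3| = √((4)² + (0)²) = √16 = 4
|V_3V_1| = √((-9)² + (12)²) = √225 = 15
Perimeter = 13 + 4 + 15 = 32.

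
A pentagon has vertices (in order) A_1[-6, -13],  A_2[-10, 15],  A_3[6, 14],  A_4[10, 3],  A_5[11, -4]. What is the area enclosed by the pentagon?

406

Σ = (-220) + (-230) + (-122) + (-73) + (-167) = -812
Area = |Σ|/2 = 406.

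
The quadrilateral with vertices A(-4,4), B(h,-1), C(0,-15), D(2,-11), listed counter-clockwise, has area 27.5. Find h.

Write out the shoelace sum; only the two edges meeting at B involve h:
2·Area = [((-4)·(-1) − h·4) + (h·(-15) − 0·(-1))] + -6
       = -19·h + -2 = 55
⇒ h = -3.

-3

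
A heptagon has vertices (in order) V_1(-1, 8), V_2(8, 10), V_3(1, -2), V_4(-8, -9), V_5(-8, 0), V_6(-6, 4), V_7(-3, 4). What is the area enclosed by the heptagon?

Apply the shoelace (surveyor's) formula: 2A = Σ (x_i·y_{i+1} − x_{i+1}·y_i), indices taken mod 7.
Σ = (-74) + (-26) + (-25) + (-72) + (-32) + (-12) + (-20) = -261
Area = |Σ|/2 = 130.5.

130.5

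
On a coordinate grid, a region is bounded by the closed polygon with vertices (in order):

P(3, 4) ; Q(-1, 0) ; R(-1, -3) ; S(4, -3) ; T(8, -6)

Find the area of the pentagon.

36

Σ = (4) + (3) + (15) + (0) + (50) = 72
Area = |Σ|/2 = 36.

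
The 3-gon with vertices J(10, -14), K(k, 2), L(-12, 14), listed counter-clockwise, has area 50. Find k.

1

Write out the shoelace sum; only the two edges meeting at K involve k:
2·Area = [(10·2 − k·(-14)) + (k·14 − (-12)·2)] + 28
       = 28·k + 72 = 100
⇒ k = 1.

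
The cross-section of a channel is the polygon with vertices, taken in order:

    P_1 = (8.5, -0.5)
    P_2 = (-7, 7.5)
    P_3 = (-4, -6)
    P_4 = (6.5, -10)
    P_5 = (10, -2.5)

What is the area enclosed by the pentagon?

Apply Gauss's area formula: 2A = Σ (x_i·y_{i+1} − x_{i+1}·y_i), indices taken mod 5.
P_1→P_2: (8.5)(7.5) − (-7)(-0.5) = 60.25
P_2→P_3: (-7)(-6) − (-4)(7.5) = 72
P_3→P_4: (-4)(-10) − (6.5)(-6) = 79
P_4→P_5: (6.5)(-2.5) − (10)(-10) = 83.75
P_5→P_1: (10)(-0.5) − (8.5)(-2.5) = 16.25
Σ = 311.25
Area = |Σ|/2 = 155.625.

155.625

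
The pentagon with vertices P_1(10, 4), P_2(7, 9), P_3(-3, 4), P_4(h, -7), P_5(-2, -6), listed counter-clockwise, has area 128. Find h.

Write out the shoelace sum; only the two edges meeting at P_4 involve h:
2·Area = [((-3)·(-7) − h·4) + (h·(-6) − (-2)·(-7))] + 169
       = -10·h + 176 = 256
⇒ h = -8.

-8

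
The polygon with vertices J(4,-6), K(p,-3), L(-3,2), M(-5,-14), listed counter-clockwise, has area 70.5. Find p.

Write out the shoelace sum; only the two edges meeting at K involve p:
2·Area = [(4·(-3) − p·(-6)) + (p·2 − (-3)·(-3))] + 138
       = 8·p + 117 = 141
⇒ p = 3.

3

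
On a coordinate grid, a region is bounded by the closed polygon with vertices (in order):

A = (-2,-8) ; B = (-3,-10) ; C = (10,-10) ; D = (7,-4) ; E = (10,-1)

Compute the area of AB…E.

53.5

Apply the shoelace (surveyor's) formula: 2A = Σ (x_i·y_{i+1} − x_{i+1}·y_i), indices taken mod 5.
Σ = (-4) + (130) + (30) + (33) + (-82) = 107
Area = |Σ|/2 = 53.5.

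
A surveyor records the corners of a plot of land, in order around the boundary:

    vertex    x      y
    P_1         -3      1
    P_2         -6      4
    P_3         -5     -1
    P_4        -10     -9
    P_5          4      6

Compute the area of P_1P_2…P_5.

Apply the surveyor's formula: 2A = Σ (x_i·y_{i+1} − x_{i+1}·y_i), indices taken mod 5.
Σ = (-6) + (26) + (35) + (-24) + (22) = 53
Area = |Σ|/2 = 26.5.

26.5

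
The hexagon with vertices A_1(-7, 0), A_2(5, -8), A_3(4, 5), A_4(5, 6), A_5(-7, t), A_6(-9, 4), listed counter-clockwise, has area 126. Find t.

7

Write out the shoelace sum; only the two edges meeting at A_5 involve t:
2·Area = [(5·t − (-7)·6) + ((-7)·4 − (-9)·t)] + 140
       = 14·t + 154 = 252
⇒ t = 7.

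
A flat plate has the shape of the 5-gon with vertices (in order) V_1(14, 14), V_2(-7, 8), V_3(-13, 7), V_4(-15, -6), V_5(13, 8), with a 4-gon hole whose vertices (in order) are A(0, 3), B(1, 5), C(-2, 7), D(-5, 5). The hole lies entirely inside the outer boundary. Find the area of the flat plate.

Outer boundary:
V_1→V_2: (14)(8) − (-7)(14) = 210
V_2→V_3: (-7)(7) − (-13)(8) = 55
V_3→V_4: (-13)(-6) − (-15)(7) = 183
V_4→V_5: (-15)(8) − (13)(-6) = -42
V_5→V_1: (13)(14) − (14)(8) = 70
Σ = 476
Area = |Σ|/2 = 238.
Hole:
Cross-terms: -3, 17, 25, -15  ⇒  Σ = 24
Area = |Σ|/2 = 12.
Net area = 238 − 12 = 226.

226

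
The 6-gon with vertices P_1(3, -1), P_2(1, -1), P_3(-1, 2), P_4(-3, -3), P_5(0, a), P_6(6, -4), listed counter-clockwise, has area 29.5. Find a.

-5

The doubled signed area Σ (x_i y_{i+1} − x_{i+1} y_i) is linear in a.
With a=0 it equals 14; the coefficient of a is -9 (from the two edges through P_5).
So -9·a + 14 = 2·29.5 = 59 ⇒ a = -5.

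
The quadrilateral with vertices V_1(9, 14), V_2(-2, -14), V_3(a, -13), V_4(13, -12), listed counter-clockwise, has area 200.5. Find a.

7

The doubled signed area Σ (x_i y_{i+1} − x_{i+1} y_i) is linear in a.
With a=0 it equals 387; the coefficient of a is 2 (from the two edges through V_3).
So 2·a + 387 = 2·200.5 = 401 ⇒ a = 7.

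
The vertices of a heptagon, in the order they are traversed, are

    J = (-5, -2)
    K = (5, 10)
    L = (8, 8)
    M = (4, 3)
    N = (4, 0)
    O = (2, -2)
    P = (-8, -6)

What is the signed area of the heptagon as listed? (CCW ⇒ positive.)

-75

Apply Gauss's area formula: 2A = Σ (x_i·y_{i+1} − x_{i+1}·y_i), indices taken mod 7.
Σ = (-40) + (-40) + (-8) + (-12) + (-8) + (-28) + (-14) = -150
Signed area = Σ/2 = -75 (negative ⇒ clockwise traversal).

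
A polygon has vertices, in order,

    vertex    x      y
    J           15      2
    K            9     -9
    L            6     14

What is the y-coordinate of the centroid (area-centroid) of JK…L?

Apply the shoelace formula. First the cross-terms c_i = x_i·y_{i+1} − x_{i+1}·y_i:
  -153, 180, -198  ⇒  2A = -171, A = -85.5.
Then Σ (y_i + y_{i+1})·c_i = -1197, so ȳ = -1197 / (6·(-85.5)) = 7/3.

7/3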